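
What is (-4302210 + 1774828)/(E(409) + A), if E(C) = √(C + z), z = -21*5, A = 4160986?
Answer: -2629100279663/4328451122973 + 2527382*√19/4328451122973 ≈ -0.60740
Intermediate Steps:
z = -105
E(C) = √(-105 + C) (E(C) = √(C - 105) = √(-105 + C))
(-4302210 + 1774828)/(E(409) + A) = (-4302210 + 1774828)/(√(-105 + 409) + 4160986) = -2527382/(√304 + 4160986) = -2527382/(4*√19 + 4160986) = -2527382/(4160986 + 4*√19)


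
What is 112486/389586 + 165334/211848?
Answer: 188550739/176352596 ≈ 1.0692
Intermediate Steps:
112486/389586 + 165334/211848 = 112486*(1/389586) + 165334*(1/211848) = 56243/194793 + 6359/8148 = 188550739/176352596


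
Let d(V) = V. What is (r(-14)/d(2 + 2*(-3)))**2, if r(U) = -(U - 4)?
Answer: 81/4 ≈ 20.250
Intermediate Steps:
r(U) = 4 - U (r(U) = -(-4 + U) = 4 - U)
(r(-14)/d(2 + 2*(-3)))**2 = ((4 - 1*(-14))/(2 + 2*(-3)))**2 = ((4 + 14)/(2 - 6))**2 = (18/(-4))**2 = (18*(-1/4))**2 = (-9/2)**2 = 81/4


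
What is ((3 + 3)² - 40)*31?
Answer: -124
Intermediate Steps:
((3 + 3)² - 40)*31 = (6² - 40)*31 = (36 - 40)*31 = -4*31 = -124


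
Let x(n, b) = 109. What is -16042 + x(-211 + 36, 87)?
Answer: -15933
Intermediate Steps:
-16042 + x(-211 + 36, 87) = -16042 + 109 = -15933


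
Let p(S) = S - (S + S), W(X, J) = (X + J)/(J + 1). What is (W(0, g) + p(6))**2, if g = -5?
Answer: 361/16 ≈ 22.563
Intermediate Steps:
W(X, J) = (J + X)/(1 + J)
p(S) = -S (p(S) = S - 2*S = -S)
(W(0, g) + p(6))**2 = ((-5 + 0)/(1 - 5) - 1*6)**2 = (-5/(-4) - 6)**2 = (-1/4*(-5) - 6)**2 = (5/4 - 6)**2 = (-19/4)**2 = 361/16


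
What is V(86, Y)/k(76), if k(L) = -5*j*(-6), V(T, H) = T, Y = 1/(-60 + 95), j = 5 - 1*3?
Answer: 43/30 ≈ 1.4333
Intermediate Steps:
j = 2 (j = 5 - 3 = 2)
Y = 1/35 ≈ 0.028571
k(L) = 60 (k(L) = -5*2*(-6) = -10*(-6) = 60)
V(86, Y)/k(76) = 86/60 = 86*(1/60) = 43/30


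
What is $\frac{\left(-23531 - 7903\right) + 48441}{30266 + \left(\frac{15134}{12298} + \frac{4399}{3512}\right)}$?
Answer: $\frac{122423687672}{217885537121} \approx 0.56187$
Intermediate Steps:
$\frac{\left(-23531 - 7903\right) + 48441}{30266 + \left(\frac{15134}{12298} + \frac{4399}{3512}\right)} = \frac{\left(-23531 - 7903\right) + 48441}{30266 + \left(15134 \cdot \frac{1}{12298} + 4399 \cdot \frac{1}{3512}\right)} = \frac{-31434 + 48441}{30266 + \left(\frac{7567}{6149} + \frac{4399}{3512}\right)} = \frac{17007}{30266 + \frac{53624755}{21595288}} = \frac{17007}{\frac{653656611363}{21595288}} = 17007 \cdot \frac{21595288}{653656611363} = \frac{122423687672}{217885537121}$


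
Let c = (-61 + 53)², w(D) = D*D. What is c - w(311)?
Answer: -96657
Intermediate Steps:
w(D) = D²
c = 64 (c = (-8)² = 64)
c - w(311) = 64 - 1*311² = 64 - 1*96721 = 64 - 96721 = -96657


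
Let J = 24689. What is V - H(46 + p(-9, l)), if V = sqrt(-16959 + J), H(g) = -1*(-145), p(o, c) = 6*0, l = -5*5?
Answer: -145 + sqrt(7730) ≈ -57.080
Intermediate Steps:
l = -25
p(o, c) = 0
H(g) = 145
V = sqrt(7730) (V = sqrt(-16959 + 24689) = sqrt(7730) ≈ 87.920)
V - H(46 + p(-9, l)) = sqrt(7730) - 1*145 = sqrt(7730) - 145 = -145 + sqrt(7730)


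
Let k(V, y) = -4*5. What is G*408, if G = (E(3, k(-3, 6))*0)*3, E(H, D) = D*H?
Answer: 0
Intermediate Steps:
k(V, y) = -20
G = 0 (G = (-20*3*0)*3 = -60*0*3 = 0*3 = 0)
G*408 = 0*408 = 0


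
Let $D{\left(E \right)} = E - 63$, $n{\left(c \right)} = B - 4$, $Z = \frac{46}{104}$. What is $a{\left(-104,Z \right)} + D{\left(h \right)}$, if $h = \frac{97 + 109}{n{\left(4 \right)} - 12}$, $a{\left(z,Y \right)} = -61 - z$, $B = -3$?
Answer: $- \frac{586}{19} \approx -30.842$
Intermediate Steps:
$Z = \frac{23}{52}$ ($Z = 46 \cdot \frac{1}{104} = \frac{23}{52} \approx 0.44231$)
$n{\left(c \right)} = -7$ ($n{\left(c \right)} = -3 - 4 = -7$)
$h = - \frac{206}{19}$ ($h = \frac{97 + 109}{-7 - 12} = \frac{206}{-19} = 206 \left(- \frac{1}{19}\right) = - \frac{206}{19} \approx -10.842$)
$D{\left(E \right)} = -63 + E$
$a{\left(-104,Z \right)} + D{\left(h \right)} = \left(-61 - -104\right) - \frac{1403}{19} = \left(-61 + 104\right) - \frac{1403}{19} = 43 - \frac{1403}{19} = - \frac{586}{19}$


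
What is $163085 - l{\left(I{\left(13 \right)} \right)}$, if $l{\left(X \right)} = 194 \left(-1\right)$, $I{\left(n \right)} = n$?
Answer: $163279$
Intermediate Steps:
$l{\left(X \right)} = -194$
$163085 - l{\left(I{\left(13 \right)} \right)} = 163085 - -194 = 163085 + 194 = 163279$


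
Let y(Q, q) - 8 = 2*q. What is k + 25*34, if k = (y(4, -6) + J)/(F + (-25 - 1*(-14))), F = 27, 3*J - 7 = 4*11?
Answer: 13613/16 ≈ 850.81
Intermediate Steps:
y(Q, q) = 8 + 2*q
J = 17 (J = 7/3 + (4*11)/3 = 7/3 + (1/3)*44 = 7/3 + 44/3 = 17)
k = 13/16 (k = ((8 + 2*(-6)) + 17)/(27 + (-25 - 1*(-14))) = ((8 - 12) + 17)/(27 + (-25 + 14)) = (-4 + 17)/(27 - 11) = 13/16 ≈ 0.81250)
k + 25*34 = 13/16 + 25*34 = 13/16 + 850 = 13613/16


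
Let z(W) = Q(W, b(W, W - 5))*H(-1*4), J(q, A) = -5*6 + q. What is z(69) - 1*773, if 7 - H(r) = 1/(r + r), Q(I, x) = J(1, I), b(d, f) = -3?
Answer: -7837/8 ≈ -979.63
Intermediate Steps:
J(q, A) = -30 + q
Q(I, x) = -29 (Q(I, x) = -30 + 1 = -29)
H(r) = 7 - 1/(2*r) (H(r) = 7 - 1/(r + r) = 7 - 1/(2*r))
z(W) = -1653/8 (z(W) = -29*(7 - 1/(2*((-1*4)))) = -29*(7 - 1/2/(-4)) = -29*(7 - 1/2*(-1/4)) = -29*(7 + 1/8) = -29*57/8 = -1653/8)
z(69) - 1*773 = -1653/8 - 1*773 = -1653/8 - 773 = -7837/8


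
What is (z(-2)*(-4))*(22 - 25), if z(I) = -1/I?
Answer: 6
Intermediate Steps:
(z(-2)*(-4))*(22 - 25) = (-1/(-2)*(-4))*(22 - 25) = (-1*(-½)*(-4))*(-3) = ((½)*(-4))*(-3) = -2*(-3) = 6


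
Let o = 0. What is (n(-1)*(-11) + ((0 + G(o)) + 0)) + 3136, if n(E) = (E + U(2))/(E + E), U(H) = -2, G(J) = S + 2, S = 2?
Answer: 6247/2 ≈ 3123.5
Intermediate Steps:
G(J) = 4 (G(J) = 2 + 2 = 4)
n(E) = (-2 + E)/(2*E) (n(E) = (E - 2)/(E + E) = (-2 + E)/((2*E)) = (-2 + E)*(1/(2*E)) = (-2 + E)/(2*E))
(n(-1)*(-11) + ((0 + G(o)) + 0)) + 3136 = (((½)*(-2 - 1)/(-1))*(-11) + ((0 + 4) + 0)) + 3136 = (((½)*(-1)*(-3))*(-11) + (4 + 0)) + 3136 = ((3/2)*(-11) + 4) + 3136 = (-33/2 + 4) + 3136 = -25/2 + 3136 = 6247/2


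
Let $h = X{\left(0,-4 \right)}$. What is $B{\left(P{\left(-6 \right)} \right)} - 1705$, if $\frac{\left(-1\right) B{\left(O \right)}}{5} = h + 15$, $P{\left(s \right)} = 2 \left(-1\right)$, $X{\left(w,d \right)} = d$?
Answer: $-1760$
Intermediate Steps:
$h = -4$
$P{\left(s \right)} = -2$
$B{\left(O \right)} = -55$ ($B{\left(O \right)} = - 5 \left(-4 + 15\right) = \left(-5\right) 11 = -55$)
$B{\left(P{\left(-6 \right)} \right)} - 1705 = -55 - 1705 = -1760$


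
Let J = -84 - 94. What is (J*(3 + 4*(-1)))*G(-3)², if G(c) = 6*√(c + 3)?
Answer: 0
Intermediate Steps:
G(c) = 6*√(3 + c)
J = -178
(J*(3 + 4*(-1)))*G(-3)² = (-178*(3 + 4*(-1)))*(6*√(3 - 3))² = (-178*(3 - 4))*(6*√0)² = (-178*(-1))*(6*0)² = 178*0² = 178*0 = 0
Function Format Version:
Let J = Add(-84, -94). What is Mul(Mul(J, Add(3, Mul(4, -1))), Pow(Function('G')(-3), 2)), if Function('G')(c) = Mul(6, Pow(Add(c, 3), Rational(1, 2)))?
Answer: 0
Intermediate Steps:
Function('G')(c) = Mul(6, Pow(Add(3, c), Rational(1, 2)))
J = -178
Mul(Mul(J, Add(3, Mul(4, -1))), Pow(Function('G')(-3), 2)) = Mul(Mul(-178, Add(3, Mul(4, -1))), Pow(Mul(6, Pow(Add(3, -3), Rational(1, 2))), 2)) = Mul(Mul(-178, Add(3, -4)), Pow(Mul(6, Pow(0, Rational(1, 2))), 2)) = Mul(Mul(-178, -1), Pow(Mul(6, 0), 2)) = Mul(178, Pow(0, 2)) = Mul(178, 0) = 0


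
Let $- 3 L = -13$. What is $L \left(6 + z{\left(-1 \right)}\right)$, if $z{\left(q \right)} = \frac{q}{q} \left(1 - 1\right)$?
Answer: $26$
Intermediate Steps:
$L = \frac{13}{3}$ ($L = \left(- \frac{1}{3}\right) \left(-13\right) = \frac{13}{3} \approx 4.3333$)
$z{\left(q \right)} = 0$ ($z{\left(q \right)} = 1 \cdot 0 = 0$)
$L \left(6 + z{\left(-1 \right)}\right) = \frac{13 \left(6 + 0\right)}{3} = \frac{13}{3} \cdot 6 = 26$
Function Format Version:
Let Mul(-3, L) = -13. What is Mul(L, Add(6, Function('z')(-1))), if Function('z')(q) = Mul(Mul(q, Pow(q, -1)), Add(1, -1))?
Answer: 26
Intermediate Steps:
L = Rational(13, 3) (L = Mul(Rational(-1, 3), -13) = Rational(13, 3) ≈ 4.3333)
Function('z')(q) = 0 (Function('z')(q) = Mul(1, 0) = 0)
Mul(L, Add(6, Function('z')(-1))) = Mul(Rational(13, 3), Add(6, 0)) = Mul(Rational(13, 3), 6) = 26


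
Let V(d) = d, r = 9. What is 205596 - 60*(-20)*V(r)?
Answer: 216396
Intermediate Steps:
205596 - 60*(-20)*V(r) = 205596 - 60*(-20)*9 = 205596 - (-1200)*9 = 205596 - 1*(-10800) = 205596 + 10800 = 216396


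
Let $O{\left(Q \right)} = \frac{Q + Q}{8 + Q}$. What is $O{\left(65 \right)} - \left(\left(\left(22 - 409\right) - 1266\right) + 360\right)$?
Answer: $\frac{94519}{73} \approx 1294.8$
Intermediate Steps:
$O{\left(Q \right)} = \frac{2 Q}{8 + Q}$
$O{\left(65 \right)} - \left(\left(\left(22 - 409\right) - 1266\right) + 360\right) = 2 \cdot 65 \frac{1}{8 + 65} - \left(\left(\left(22 - 409\right) - 1266\right) + 360\right) = 2 \cdot 65 \cdot \frac{1}{73} - \left(\left(-387 - 1266\right) + 360\right) = 2 \cdot 65 \cdot \frac{1}{73} - \left(-1653 + 360\right) = \frac{130}{73} - -1293 = \frac{130}{73} + 1293 = \frac{94519}{73}$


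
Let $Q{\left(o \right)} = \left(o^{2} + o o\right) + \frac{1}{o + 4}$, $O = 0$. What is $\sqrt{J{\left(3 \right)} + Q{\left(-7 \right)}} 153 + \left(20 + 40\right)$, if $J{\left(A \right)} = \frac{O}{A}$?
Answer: $60 + 51 \sqrt{879} \approx 1572.0$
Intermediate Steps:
$J{\left(A \right)} = 0$ ($J{\left(A \right)} = \frac{0}{A} = 0$)
$Q{\left(o \right)} = \frac{1}{4 + o} + 2 o^{2}$ ($Q{\left(o \right)} = \left(o^{2} + o^{2}\right) + \frac{1}{4 + o} = 2 o^{2} + \frac{1}{4 + o} = \frac{1}{4 + o} + 2 o^{2}$)
$\sqrt{J{\left(3 \right)} + Q{\left(-7 \right)}} 153 + \left(20 + 40\right) = \sqrt{0 + \frac{1 + 2 \left(-7\right)^{3} + 8 \left(-7\right)^{2}}{4 - 7}} \cdot 153 + \left(20 + 40\right) = \sqrt{0 + \frac{1 + 2 \left(-343\right) + 8 \cdot 49}{-3}} \cdot 153 + 60 = \sqrt{0 - \frac{1 - 686 + 392}{3}} \cdot 153 + 60 = \sqrt{0 - - \frac{293}{3}} \cdot 153 + 60 = \sqrt{0 + \frac{293}{3}} \cdot 153 + 60 = \sqrt{\frac{293}{3}} \cdot 153 + 60 = \frac{\sqrt{879}}{3} \cdot 153 + 60 = 51 \sqrt{879} + 60 = 60 + 51 \sqrt{879}$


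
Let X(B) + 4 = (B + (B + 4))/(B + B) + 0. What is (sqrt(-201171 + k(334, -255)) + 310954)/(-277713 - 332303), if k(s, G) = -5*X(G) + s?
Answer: -155477/305008 - I*sqrt(8161530)/3888852 ≈ -0.50975 - 0.00073462*I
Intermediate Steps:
X(B) = -4 + (4 + 2*B)/(2*B) (X(B) = -4 + ((B + (B + 4))/(B + B) + 0) = -4 + ((B + (4 + B))/((2*B)) + 0) = -4 + ((4 + 2*B)*(1/(2*B)) + 0) = -4 + ((4 + 2*B)/(2*B) + 0) = -4 + (4 + 2*B)/(2*B))
k(s, G) = 15 + s - 10/G (k(s, G) = -5*(-3 + 2/G) + s = (15 - 10/G) + s = 15 + s - 10/G)
(sqrt(-201171 + k(334, -255)) + 310954)/(-277713 - 332303) = (sqrt(-201171 + (15 + 334 - 10/(-255))) + 310954)/(-277713 - 332303) = (sqrt(-201171 + (15 + 334 - 10*(-1/255))) + 310954)/(-610016) = (sqrt(-201171 + (15 + 334 + 2/51)) + 310954)*(-1/610016) = (sqrt(-201171 + 17801/51) + 310954)*(-1/610016) = (sqrt(-10241920/51) + 310954)*(-1/610016) = (8*I*sqrt(8161530)/51 + 310954)*(-1/610016) = (310954 + 8*I*sqrt(8161530)/51)*(-1/610016) = -155477/305008 - I*sqrt(8161530)/3888852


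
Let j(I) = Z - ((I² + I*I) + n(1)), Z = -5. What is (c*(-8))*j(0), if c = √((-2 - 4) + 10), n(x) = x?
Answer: 96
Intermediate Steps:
j(I) = -6 - 2*I² (j(I) = -5 - ((I² + I*I) + 1) = -5 - ((I² + I²) + 1) = -5 - (2*I² + 1) = -5 - (1 + 2*I²) = -5 + (-1 - 2*I²) = -6 - 2*I²)
c = 2 (c = √(-6 + 10) = √4 = 2)
(c*(-8))*j(0) = (2*(-8))*(-6 - 2*0²) = -16*(-6 - 2*0) = -16*(-6 + 0) = -16*(-6) = 96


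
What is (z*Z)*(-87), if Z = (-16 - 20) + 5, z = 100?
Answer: 269700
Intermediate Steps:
Z = -31 (Z = -36 + 5 = -31)
(z*Z)*(-87) = (100*(-31))*(-87) = -3100*(-87) = 269700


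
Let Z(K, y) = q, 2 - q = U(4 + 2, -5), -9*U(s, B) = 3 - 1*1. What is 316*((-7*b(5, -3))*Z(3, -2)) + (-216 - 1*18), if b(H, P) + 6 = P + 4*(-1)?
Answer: 573014/9 ≈ 63668.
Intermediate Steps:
b(H, P) = -10 + P (b(H, P) = -6 + (P + 4*(-1)) = -6 + (P - 4) = -6 + (-4 + P) = -10 + P)
U(s, B) = -2/9 (U(s, B) = -(3 - 1*1)/9 = -(3 - 1)/9 = -⅑*2 = -2/9)
q = 20/9 (q = 2 - 1*(-2/9) = 2 + 2/9 = 20/9 ≈ 2.2222)
Z(K, y) = 20/9
316*((-7*b(5, -3))*Z(3, -2)) + (-216 - 1*18) = 316*(-7*(-10 - 3)*(20/9)) + (-216 - 1*18) = 316*(-7*(-13)*(20/9)) + (-216 - 18) = 316*(91*(20/9)) - 234 = 316*(1820/9) - 234 = 575120/9 - 234 = 573014/9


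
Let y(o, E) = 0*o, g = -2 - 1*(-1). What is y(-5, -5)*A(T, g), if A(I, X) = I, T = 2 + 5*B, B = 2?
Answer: 0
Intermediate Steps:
T = 12 (T = 2 + 5*2 = 2 + 10 = 12)
g = -1 (g = -2 + 1 = -1)
y(o, E) = 0
y(-5, -5)*A(T, g) = 0*12 = 0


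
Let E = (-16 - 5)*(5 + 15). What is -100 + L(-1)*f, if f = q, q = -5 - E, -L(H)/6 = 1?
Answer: -2590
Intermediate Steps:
L(H) = -6 (L(H) = -6*1 = -6)
E = -420 (E = -21*20 = -420)
q = 415 (q = -5 - 1*(-420) = -5 + 420 = 415)
f = 415
-100 + L(-1)*f = -100 - 6*415 = -100 - 2490 = -2590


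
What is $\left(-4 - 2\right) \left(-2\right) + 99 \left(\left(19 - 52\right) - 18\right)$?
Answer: $-5037$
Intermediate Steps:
$\left(-4 - 2\right) \left(-2\right) + 99 \left(\left(19 - 52\right) - 18\right) = \left(-6\right) \left(-2\right) + 99 \left(-33 - 18\right) = 12 + 99 \left(-51\right) = 12 - 5049 = -5037$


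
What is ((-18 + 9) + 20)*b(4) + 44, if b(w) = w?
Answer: 88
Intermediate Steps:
((-18 + 9) + 20)*b(4) + 44 = ((-18 + 9) + 20)*4 + 44 = (-9 + 20)*4 + 44 = 11*4 + 44 = 44 + 44 = 88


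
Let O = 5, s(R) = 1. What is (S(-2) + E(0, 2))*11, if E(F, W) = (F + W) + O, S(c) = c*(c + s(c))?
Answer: 99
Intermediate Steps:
S(c) = c*(1 + c) (S(c) = c*(c + 1) = c*(1 + c))
E(F, W) = 5 + F + W (E(F, W) = (F + W) + 5 = 5 + F + W)
(S(-2) + E(0, 2))*11 = (-2*(1 - 2) + (5 + 0 + 2))*11 = (-2*(-1) + 7)*11 = (2 + 7)*11 = 9*11 = 99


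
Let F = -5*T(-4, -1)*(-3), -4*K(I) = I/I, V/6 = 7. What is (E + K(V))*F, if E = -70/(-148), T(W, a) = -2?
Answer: -495/74 ≈ -6.6892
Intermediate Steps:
V = 42 (V = 6*7 = 42)
K(I) = -¼ (K(I) = -I/(4*I) = -¼*1 = -¼)
E = 35/74 (E = -70*(-1/148) = 35/74 ≈ 0.47297)
F = -30 (F = -5*(-2)*(-3) = 10*(-3) = -30)
(E + K(V))*F = (35/74 - ¼)*(-30) = (33/148)*(-30) = -495/74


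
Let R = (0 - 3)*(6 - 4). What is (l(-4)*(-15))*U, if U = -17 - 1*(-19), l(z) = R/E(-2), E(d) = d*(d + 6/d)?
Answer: 18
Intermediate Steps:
R = -6 (R = -3*2 = -6)
l(z) = -⅗ (l(z) = -6/(6 + (-2)²) = -6/(6 + 4) = -6/10 = -6*⅒ = -⅗)
U = 2 (U = -17 + 19 = 2)
(l(-4)*(-15))*U = -⅗*(-15)*2 = 9*2 = 18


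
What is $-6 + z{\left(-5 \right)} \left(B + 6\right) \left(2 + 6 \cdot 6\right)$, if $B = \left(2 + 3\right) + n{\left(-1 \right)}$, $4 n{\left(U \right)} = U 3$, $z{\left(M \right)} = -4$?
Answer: $-1564$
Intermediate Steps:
$n{\left(U \right)} = \frac{3 U}{4}$ ($n{\left(U \right)} = \frac{U 3}{4} = \frac{3 U}{4}$)
$B = \frac{17}{4}$ ($B = \left(2 + 3\right) + \frac{3}{4} \left(-1\right) = 5 - \frac{3}{4} = \frac{17}{4} \approx 4.25$)
$-6 + z{\left(-5 \right)} \left(B + 6\right) \left(2 + 6 \cdot 6\right) = -6 - 4 \left(\frac{17}{4} + 6\right) \left(2 + 6 \cdot 6\right) = -6 - 4 \frac{41 \left(2 + 36\right)}{4} = -6 - 4 \cdot \frac{41}{4} \cdot 38 = -6 - 1558 = -1564$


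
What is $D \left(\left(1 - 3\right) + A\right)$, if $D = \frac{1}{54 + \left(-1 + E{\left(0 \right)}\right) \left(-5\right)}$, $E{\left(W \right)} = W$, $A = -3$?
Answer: $- \frac{5}{59} \approx -0.084746$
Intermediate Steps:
$D = \frac{1}{59}$ ($D = \frac{1}{54 + \left(-1 + 0\right) \left(-5\right)} = \frac{1}{54 - -5} = \frac{1}{54 + 5} = \frac{1}{59} \approx 0.016949$)
$D \left(\left(1 - 3\right) + A\right) = \frac{\left(1 - 3\right) - 3}{59} = \frac{-2 - 3}{59} = \frac{1}{59} \left(-5\right) = - \frac{5}{59}$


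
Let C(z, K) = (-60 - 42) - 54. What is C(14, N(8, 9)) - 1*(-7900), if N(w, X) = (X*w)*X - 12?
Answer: 7744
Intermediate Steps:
N(w, X) = -12 + w*X² (N(w, X) = w*X² - 12 = -12 + w*X²)
C(z, K) = -156 (C(z, K) = -102 - 54 = -156)
C(14, N(8, 9)) - 1*(-7900) = -156 - 1*(-7900) = -156 + 7900 = 7744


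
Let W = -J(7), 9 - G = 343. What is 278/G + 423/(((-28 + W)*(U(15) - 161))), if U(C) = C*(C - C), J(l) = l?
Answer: -712624/941045 ≈ -0.75727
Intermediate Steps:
G = -334 (G = 9 - 1*343 = 9 - 343 = -334)
W = -7 (W = -1*7 = -7)
U(C) = 0 (U(C) = C*0 = 0)
278/G + 423/(((-28 + W)*(U(15) - 161))) = 278/(-334) + 423/(((-28 - 7)*(0 - 161))) = 278*(-1/334) + 423/((-35*(-161))) = -139/167 + 423/5635 = -712624/941045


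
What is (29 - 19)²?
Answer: 100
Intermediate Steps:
(29 - 19)² = 10² = 100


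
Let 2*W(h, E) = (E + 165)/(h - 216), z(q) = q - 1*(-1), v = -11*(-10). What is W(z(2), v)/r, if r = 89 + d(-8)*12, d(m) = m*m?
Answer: -275/365082 ≈ -0.00075326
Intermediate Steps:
d(m) = m²
v = 110
z(q) = 1 + q (z(q) = q + 1 = 1 + q)
W(h, E) = (165 + E)/(2*(-216 + h)) (W(h, E) = ((E + 165)/(h - 216))/2 = ((165 + E)/(-216 + h))/2 = (165 + E)/(2*(-216 + h)))
r = 857 (r = 89 + (-8)²*12 = 89 + 64*12 = 89 + 768 = 857)
W(z(2), v)/r = ((165 + 110)/(2*(-216 + (1 + 2))))/857 = ((½)*275/(-216 + 3))*(1/857) = ((½)*275/(-213))*(1/857) = ((½)*(-1/213)*275)*(1/857) = -275/426*1/857 = -275/365082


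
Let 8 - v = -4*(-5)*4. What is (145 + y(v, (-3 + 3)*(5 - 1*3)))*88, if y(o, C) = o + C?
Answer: 6424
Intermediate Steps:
v = -72 (v = 8 - (-4*(-5))*4 = 8 - 20*4 = 8 - 1*80 = 8 - 80 = -72)
y(o, C) = C + o
(145 + y(v, (-3 + 3)*(5 - 1*3)))*88 = (145 + ((-3 + 3)*(5 - 1*3) - 72))*88 = (145 + (0*(5 - 3) - 72))*88 = (145 + (0*2 - 72))*88 = (145 + (0 - 72))*88 = (145 - 72)*88 = 73*88 = 6424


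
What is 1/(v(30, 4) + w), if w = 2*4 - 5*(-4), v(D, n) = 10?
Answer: 1/38 ≈ 0.026316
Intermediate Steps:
w = 28 (w = 8 + 20 = 28)
1/(v(30, 4) + w) = 1/(10 + 28) = 1/38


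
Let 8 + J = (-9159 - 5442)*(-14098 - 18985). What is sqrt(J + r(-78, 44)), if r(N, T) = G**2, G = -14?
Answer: sqrt(483045071) ≈ 21978.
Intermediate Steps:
r(N, T) = 196 (r(N, T) = (-14)**2 = 196)
J = 483044875 (J = -8 + (-9159 - 5442)*(-14098 - 18985) = -8 - 14601*(-33083) = -8 + 483044883 = 483044875)
sqrt(J + r(-78, 44)) = sqrt(483044875 + 196) = sqrt(483045071)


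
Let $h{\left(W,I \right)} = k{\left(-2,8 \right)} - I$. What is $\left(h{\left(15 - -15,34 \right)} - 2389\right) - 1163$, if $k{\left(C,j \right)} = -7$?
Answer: $-3593$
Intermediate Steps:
$h{\left(W,I \right)} = -7 - I$
$\left(h{\left(15 - -15,34 \right)} - 2389\right) - 1163 = \left(\left(-7 - 34\right) - 2389\right) - 1163 = \left(-41 - 2389\right) - 1163 = -2430 - 1163 = -3593$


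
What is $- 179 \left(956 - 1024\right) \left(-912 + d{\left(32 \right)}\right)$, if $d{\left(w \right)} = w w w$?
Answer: $387751232$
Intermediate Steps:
$d{\left(w \right)} = w^{3}$ ($d{\left(w \right)} = w^{2} w = w^{3}$)
$- 179 \left(956 - 1024\right) \left(-912 + d{\left(32 \right)}\right) = - 179 \left(956 - 1024\right) \left(-912 + 32^{3}\right) = - 179 \left(- 68 \left(-912 + 32768\right)\right) = - 179 \left(\left(-68\right) 31856\right) = \left(-179\right) \left(-2166208\right) = 387751232$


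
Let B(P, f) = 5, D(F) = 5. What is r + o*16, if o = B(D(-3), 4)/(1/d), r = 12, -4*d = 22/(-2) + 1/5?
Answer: 228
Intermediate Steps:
d = 27/10 (d = -(22/(-2) + 1/5)/4 = -(22*(-½) + 1*(⅕))/4 = -(-11 + ⅕)/4 = -¼*(-54/5) = 27/10 ≈ 2.7000)
o = 27/2 (o = 5/(1/(27/10)) = 5/(10/27) = 5*(27/10) = 27/2 ≈ 13.500)
r + o*16 = 12 + (27/2)*16 = 12 + 216 = 228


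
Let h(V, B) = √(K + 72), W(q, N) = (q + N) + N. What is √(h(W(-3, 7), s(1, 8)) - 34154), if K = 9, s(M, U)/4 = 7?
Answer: I*√34145 ≈ 184.78*I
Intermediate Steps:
W(q, N) = q + 2*N (W(q, N) = (N + q) + N = q + 2*N)
s(M, U) = 28 (s(M, U) = 4*7 = 28)
h(V, B) = 9 (h(V, B) = √(9 + 72) = √81 = 9)
√(h(W(-3, 7), s(1, 8)) - 34154) = √(9 - 34154) = √(-34145) = I*√34145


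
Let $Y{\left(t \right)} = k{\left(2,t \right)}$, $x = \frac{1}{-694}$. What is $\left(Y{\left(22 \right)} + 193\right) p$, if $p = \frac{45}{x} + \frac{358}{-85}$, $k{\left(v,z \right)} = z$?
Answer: $- \frac{114161044}{17} \approx -6.7154 \cdot 10^{6}$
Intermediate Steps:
$x = - \frac{1}{694} \approx -0.0014409$
$p = - \frac{2654908}{85}$ ($p = \frac{45}{- \frac{1}{694}} + \frac{358}{-85} = 45 \left(-694\right) + 358 \left(- \frac{1}{85}\right) = -31230 - \frac{358}{85} = - \frac{2654908}{85} \approx -31234.0$)
$Y{\left(t \right)} = t$
$\left(Y{\left(22 \right)} + 193\right) p = \left(22 + 193\right) \left(- \frac{2654908}{85}\right) = 215 \left(- \frac{2654908}{85}\right) = - \frac{114161044}{17}$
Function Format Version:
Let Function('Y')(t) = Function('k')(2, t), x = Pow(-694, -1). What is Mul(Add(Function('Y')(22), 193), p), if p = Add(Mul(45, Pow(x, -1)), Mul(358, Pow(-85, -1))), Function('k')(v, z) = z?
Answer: Rational(-114161044, 17) ≈ -6.7154e+6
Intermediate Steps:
x = Rational(-1, 694) ≈ -0.0014409
p = Rational(-2654908, 85) (p = Add(Mul(45, Pow(Rational(-1, 694), -1)), Mul(358, Pow(-85, -1))) = Add(Mul(45, -694), Mul(358, Rational(-1, 85))) = Add(-31230, Rational(-358, 85)) = Rational(-2654908, 85) ≈ -31234.)
Function('Y')(t) = t
Mul(Add(Function('Y')(22), 193), p) = Mul(Add(22, 193), Rational(-2654908, 85)) = Mul(215, Rational(-2654908, 85)) = Rational(-114161044, 17)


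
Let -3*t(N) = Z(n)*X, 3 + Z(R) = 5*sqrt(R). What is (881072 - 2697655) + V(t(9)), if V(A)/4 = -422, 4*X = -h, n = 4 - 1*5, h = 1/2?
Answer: -1818271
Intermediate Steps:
h = 1/2 ≈ 0.50000
n = -1 (n = 4 - 5 = -1)
X = -1/8 (X = (-1*1/2)/4 = (1/4)*(-1/2) = -1/8 ≈ -0.12500)
Z(R) = -3 + 5*sqrt(R)
t(N) = -1/8 + 5*I/24 (t(N) = -(-3 + 5*sqrt(-1))*(-1)/(3*8) = -(-3 + 5*I)*(-1)/(3*8) = -(3/8 - 5*I/8)/3 = -1/8 + 5*I/24)
V(A) = -1688 (V(A) = 4*(-422) = -1688)
(881072 - 2697655) + V(t(9)) = (881072 - 2697655) - 1688 = -1816583 - 1688 = -1818271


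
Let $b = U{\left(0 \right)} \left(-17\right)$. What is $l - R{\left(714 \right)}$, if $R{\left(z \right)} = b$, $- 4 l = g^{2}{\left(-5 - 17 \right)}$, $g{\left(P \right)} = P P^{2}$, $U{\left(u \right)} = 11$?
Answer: $-28344789$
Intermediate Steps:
$g{\left(P \right)} = P^{3}$
$b = -187$ ($b = 11 \left(-17\right) = -187$)
$l = -28344976$ ($l = - \frac{\left(\left(-5 - 17\right)^{3}\right)^{2}}{4} = - \frac{\left(\left(-22\right)^{3}\right)^{2}}{4} = - \frac{\left(-10648\right)^{2}}{4} = \left(- \frac{1}{4}\right) 113379904 = -28344976$)
$R{\left(z \right)} = -187$
$l - R{\left(714 \right)} = -28344976 - -187 = -28344976 + 187 = -28344789$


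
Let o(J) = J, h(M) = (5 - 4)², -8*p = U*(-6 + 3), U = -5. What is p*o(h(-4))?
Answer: -15/8 ≈ -1.8750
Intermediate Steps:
p = -15/8 (p = -(-5)*(-6 + 3)/8 = -(-5)*(-3)/8 = -⅛*15 = -15/8 ≈ -1.8750)
h(M) = 1 (h(M) = 1² = 1)
p*o(h(-4)) = -15/8*1 = -15/8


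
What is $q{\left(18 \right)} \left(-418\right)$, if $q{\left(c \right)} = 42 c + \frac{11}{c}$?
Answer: $- \frac{2846371}{9} \approx -3.1626 \cdot 10^{5}$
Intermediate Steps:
$q{\left(c \right)} = \frac{11}{c} + 42 c$
$q{\left(18 \right)} \left(-418\right) = \left(\frac{11}{18} + 42 \cdot 18\right) \left(-418\right) = \left(11 \cdot \frac{1}{18} + 756\right) \left(-418\right) = \left(\frac{11}{18} + 756\right) \left(-418\right) = \frac{13619}{18} \left(-418\right) = - \frac{2846371}{9}$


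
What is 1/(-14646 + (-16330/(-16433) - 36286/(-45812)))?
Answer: -376414298/5512291609609 ≈ -6.8286e-5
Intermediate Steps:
1/(-14646 + (-16330/(-16433) - 36286/(-45812))) = 1/(-14646 + (-16330*(-1/16433) - 36286*(-1/45812))) = 1/(-14646 + (16330/16433 + 18143/22906)) = 1/(-14646 + 672198899/376414298) = 1/(-5512291609609/376414298) = -376414298/5512291609609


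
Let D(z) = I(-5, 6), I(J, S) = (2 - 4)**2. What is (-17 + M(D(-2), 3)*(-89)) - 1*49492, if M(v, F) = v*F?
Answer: -50577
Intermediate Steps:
I(J, S) = 4 (I(J, S) = (-2)**2 = 4)
D(z) = 4
M(v, F) = F*v
(-17 + M(D(-2), 3)*(-89)) - 1*49492 = (-17 + (3*4)*(-89)) - 1*49492 = (-17 + 12*(-89)) - 49492 = (-17 - 1068) - 49492 = -1085 - 49492 = -50577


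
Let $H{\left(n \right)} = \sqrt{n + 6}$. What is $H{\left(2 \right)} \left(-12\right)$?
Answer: $- 24 \sqrt{2} \approx -33.941$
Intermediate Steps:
$H{\left(n \right)} = \sqrt{6 + n}$
$H{\left(2 \right)} \left(-12\right) = \sqrt{6 + 2} \left(-12\right) = \sqrt{8} \left(-12\right) = 2 \sqrt{2} \left(-12\right) = - 24 \sqrt{2}$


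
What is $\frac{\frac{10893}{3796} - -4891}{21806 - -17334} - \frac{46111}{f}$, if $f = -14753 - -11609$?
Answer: $\frac{863671075927}{58390147920} \approx 14.791$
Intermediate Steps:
$f = -3144$ ($f = -14753 + 11609 = -3144$)
$\frac{\frac{10893}{3796} - -4891}{21806 - -17334} - \frac{46111}{f} = \frac{\frac{10893}{3796} - -4891}{21806 - -17334} - \frac{46111}{-3144} = \frac{10893 \cdot \frac{1}{3796} + 4891}{21806 + 17334} - - \frac{46111}{3144} = \frac{\frac{10893}{3796} + 4891}{39140} + \frac{46111}{3144} = \frac{18577129}{3796} \cdot \frac{1}{39140} + \frac{46111}{3144} = \frac{18577129}{148575440} + \frac{46111}{3144} = \frac{863671075927}{58390147920}$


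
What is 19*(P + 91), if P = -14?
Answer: 1463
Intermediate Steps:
19*(P + 91) = 19*(-14 + 91) = 19*77 = 1463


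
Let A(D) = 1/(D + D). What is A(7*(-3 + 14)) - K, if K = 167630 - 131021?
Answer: -5637785/154 ≈ -36609.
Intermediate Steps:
K = 36609
A(D) = 1/(2*D)
A(7*(-3 + 14)) - K = 1/(2*((7*(-3 + 14)))) - 1*36609 = 1/(2*((7*11))) - 36609 = (½)/77 - 36609 = (½)*(1/77) - 36609 = 1/154 - 36609 = -5637785/154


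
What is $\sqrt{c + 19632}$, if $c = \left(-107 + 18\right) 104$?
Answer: $2 \sqrt{2594} \approx 101.86$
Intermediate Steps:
$c = -9256$ ($c = \left(-89\right) 104 = -9256$)
$\sqrt{c + 19632} = \sqrt{-9256 + 19632} = \sqrt{10376} = 2 \sqrt{2594}$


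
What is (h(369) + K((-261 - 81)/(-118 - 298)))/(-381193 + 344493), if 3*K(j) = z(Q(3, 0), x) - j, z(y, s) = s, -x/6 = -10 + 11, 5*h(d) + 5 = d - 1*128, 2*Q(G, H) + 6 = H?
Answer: -46723/38168000 ≈ -0.0012241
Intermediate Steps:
Q(G, H) = -3 + H/2
h(d) = -133/5 + d/5 (h(d) = -1 + (d - 1*128)/5 = -1 + (d - 128)/5 = -1 + (-128 + d)/5 = -1 + (-128/5 + d/5) = -133/5 + d/5)
x = -6 (x = -6*(-10 + 11) = -6*1 = -6)
K(j) = -2 - j/3 (K(j) = (-6 - j)/3 = -2 - j/3)
(h(369) + K((-261 - 81)/(-118 - 298)))/(-381193 + 344493) = ((-133/5 + (⅕)*369) + (-2 - (-261 - 81)/(3*(-118 - 298))))/(-381193 + 344493) = ((-133/5 + 369/5) + (-2 - (-114)/(-416)))/(-36700) = (236/5 + (-2 - (-114)*(-1)/416))*(-1/36700) = (236/5 + (-2 - ⅓*171/208))*(-1/36700) = (236/5 + (-2 - 57/208))*(-1/36700) = (236/5 - 473/208)*(-1/36700) = (46723/1040)*(-1/36700) = -46723/38168000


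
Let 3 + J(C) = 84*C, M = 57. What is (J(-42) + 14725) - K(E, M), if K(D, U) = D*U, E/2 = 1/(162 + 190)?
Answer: 1970087/176 ≈ 11194.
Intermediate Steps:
E = 1/176 (E = 2/(162 + 190) = 2/352 = 2*(1/352) = 1/176 ≈ 0.0056818)
J(C) = -3 + 84*C
(J(-42) + 14725) - K(E, M) = ((-3 + 84*(-42)) + 14725) - 57/176 = ((-3 - 3528) + 14725) - 1*57/176 = (-3531 + 14725) - 57/176 = 11194 - 57/176 = 1970087/176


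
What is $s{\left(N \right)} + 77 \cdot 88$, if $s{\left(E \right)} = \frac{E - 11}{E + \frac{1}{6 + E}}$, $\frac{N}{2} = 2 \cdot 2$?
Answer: $\frac{765646}{113} \approx 6775.6$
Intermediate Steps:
$N = 8$ ($N = 2 \cdot 2 \cdot 2 = 2 \cdot 4 = 8$)
$s{\left(E \right)} = \frac{-11 + E}{E + \frac{1}{6 + E}}$
$s{\left(N \right)} + 77 \cdot 88 = \frac{-66 + 8^{2} - 40}{1 + 8^{2} + 6 \cdot 8} + 77 \cdot 88 = \frac{-66 + 64 - 40}{1 + 64 + 48} + 6776 = \frac{1}{113} \left(-42\right) + 6776 = - \frac{42}{113} + 6776 = \frac{765646}{113}$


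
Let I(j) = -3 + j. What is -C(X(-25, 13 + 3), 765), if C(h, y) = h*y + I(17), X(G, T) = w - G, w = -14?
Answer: -8429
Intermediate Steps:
X(G, T) = -14 - G
C(h, y) = 14 + h*y (C(h, y) = h*y + (-3 + 17) = h*y + 14 = 14 + h*y)
-C(X(-25, 13 + 3), 765) = -(14 + (-14 - 1*(-25))*765) = -(14 + (-14 + 25)*765) = -(14 + 11*765) = -(14 + 8415) = -1*8429 = -8429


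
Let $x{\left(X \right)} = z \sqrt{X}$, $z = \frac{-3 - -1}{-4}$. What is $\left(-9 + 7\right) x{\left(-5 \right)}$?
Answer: $- i \sqrt{5} \approx - 2.2361 i$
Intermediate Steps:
$z = \frac{1}{2}$ ($z = \left(-3 + 1\right) \left(- \frac{1}{4}\right) = \left(-2\right) \left(- \frac{1}{4}\right) = \frac{1}{2} \approx 0.5$)
$x{\left(X \right)} = \frac{\sqrt{X}}{2}$
$\left(-9 + 7\right) x{\left(-5 \right)} = \left(-9 + 7\right) \frac{\sqrt{-5}}{2} = - 2 \frac{i \sqrt{5}}{2} = - i \sqrt{5}$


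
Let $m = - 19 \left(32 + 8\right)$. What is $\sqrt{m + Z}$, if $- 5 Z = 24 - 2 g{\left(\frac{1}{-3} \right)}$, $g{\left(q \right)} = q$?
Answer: $\frac{i \sqrt{172110}}{15} \approx 27.657 i$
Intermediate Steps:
$m = -760$ ($m = \left(-19\right) 40 = -760$)
$Z = - \frac{74}{15}$ ($Z = - \frac{24 - \frac{2}{-3}}{5} = - \frac{24 - - \frac{2}{3}}{5} = - \frac{24 + \frac{2}{3}}{5} = \left(- \frac{1}{5}\right) \frac{74}{3} = - \frac{74}{15} \approx -4.9333$)
$\sqrt{m + Z} = \sqrt{-760 - \frac{74}{15}} = \sqrt{- \frac{11474}{15}} = \frac{i \sqrt{172110}}{15}$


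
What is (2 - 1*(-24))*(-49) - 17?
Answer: -1291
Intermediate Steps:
(2 - 1*(-24))*(-49) - 17 = (2 + 24)*(-49) - 17 = 26*(-49) - 17 = -1274 - 17 = -1291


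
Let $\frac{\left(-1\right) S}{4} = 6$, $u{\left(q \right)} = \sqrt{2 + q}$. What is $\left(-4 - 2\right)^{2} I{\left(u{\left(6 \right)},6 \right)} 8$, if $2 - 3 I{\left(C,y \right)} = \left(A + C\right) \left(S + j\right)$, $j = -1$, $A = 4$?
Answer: $9792 + 4800 \sqrt{2} \approx 16580.0$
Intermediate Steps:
$S = -24$ ($S = \left(-4\right) 6 = -24$)
$I{\left(C,y \right)} = 34 + \frac{25 C}{3}$ ($I{\left(C,y \right)} = \frac{2}{3} - \frac{\left(4 + C\right) \left(-24 - 1\right)}{3} = \frac{2}{3} - \frac{\left(4 + C\right) \left(-25\right)}{3} = \frac{2}{3} - \frac{-100 - 25 C}{3} = \frac{2}{3} + \left(\frac{100}{3} + \frac{25 C}{3}\right) = 34 + \frac{25 C}{3}$)
$\left(-4 - 2\right)^{2} I{\left(u{\left(6 \right)},6 \right)} 8 = \left(-4 - 2\right)^{2} \left(34 + \frac{25 \sqrt{2 + 6}}{3}\right) 8 = \left(-6\right)^{2} \left(34 + \frac{25 \sqrt{8}}{3}\right) 8 = 36 \left(34 + \frac{25 \cdot 2 \sqrt{2}}{3}\right) 8 = 36 \left(34 + \frac{50 \sqrt{2}}{3}\right) 8 = \left(1224 + 600 \sqrt{2}\right) 8 = 9792 + 4800 \sqrt{2}$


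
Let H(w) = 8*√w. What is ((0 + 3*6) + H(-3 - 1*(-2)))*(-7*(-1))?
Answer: 126 + 56*I ≈ 126.0 + 56.0*I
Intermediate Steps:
((0 + 3*6) + H(-3 - 1*(-2)))*(-7*(-1)) = ((0 + 3*6) + 8*√(-3 - 1*(-2)))*(-7*(-1)) = ((0 + 18) + 8*√(-3 + 2))*7 = (18 + 8*√(-1))*7 = (18 + 8*I)*7 = 126 + 56*I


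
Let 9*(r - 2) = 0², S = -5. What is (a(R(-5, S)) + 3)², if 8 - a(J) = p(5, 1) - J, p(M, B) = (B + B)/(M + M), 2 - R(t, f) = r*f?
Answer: 12996/25 ≈ 519.84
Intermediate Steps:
r = 2 (r = 2 + (⅑)*0² = 2 + (⅑)*0 = 2 + 0 = 2)
R(t, f) = 2 - 2*f
p(M, B) = B/M (p(M, B) = (2*B)/((2*M)) = (2*B)*(1/(2*M)) = B/M)
a(J) = 39/5 + J (a(J) = 8 - (1/5 - J) = 8 - (1*(⅕) - J) = 8 - (⅕ - J) = 8 + (-⅕ + J) = 39/5 + J)
(a(R(-5, S)) + 3)² = ((39/5 + (2 - 2*(-5))) + 3)² = ((39/5 + (2 + 10)) + 3)² = ((39/5 + 12) + 3)² = (99/5 + 3)² = (114/5)² = 12996/25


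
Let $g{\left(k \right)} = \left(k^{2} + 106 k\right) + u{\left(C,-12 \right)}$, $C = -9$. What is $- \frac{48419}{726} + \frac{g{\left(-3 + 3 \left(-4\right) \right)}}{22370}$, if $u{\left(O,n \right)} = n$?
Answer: $- \frac{271033183}{4060155} \approx -66.754$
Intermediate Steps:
$g{\left(k \right)} = -12 + k^{2} + 106 k$ ($g{\left(k \right)} = \left(k^{2} + 106 k\right) - 12 = -12 + k^{2} + 106 k$)
$- \frac{48419}{726} + \frac{g{\left(-3 + 3 \left(-4\right) \right)}}{22370} = - \frac{48419}{726} + \frac{-12 + \left(-3 + 3 \left(-4\right)\right)^{2} + 106 \left(-3 + 3 \left(-4\right)\right)}{22370} = \left(-48419\right) \frac{1}{726} + \left(-12 + \left(-3 - 12\right)^{2} + 106 \left(-3 - 12\right)\right) \frac{1}{22370} = - \frac{48419}{726} + \left(-12 + \left(-15\right)^{2} + 106 \left(-15\right)\right) \frac{1}{22370} = - \frac{48419}{726} + \left(-12 + 225 - 1590\right) \frac{1}{22370} = - \frac{48419}{726} - \frac{1377}{22370} = - \frac{271033183}{4060155}$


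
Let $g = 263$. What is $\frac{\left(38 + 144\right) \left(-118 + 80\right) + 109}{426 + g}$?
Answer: $- \frac{6807}{689} \approx -9.8795$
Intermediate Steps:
$\frac{\left(38 + 144\right) \left(-118 + 80\right) + 109}{426 + g} = \frac{\left(38 + 144\right) \left(-118 + 80\right) + 109}{426 + 263} = \frac{182 \left(-38\right) + 109}{689} = \left(-6916 + 109\right) \frac{1}{689} = \left(-6807\right) \frac{1}{689} = - \frac{6807}{689}$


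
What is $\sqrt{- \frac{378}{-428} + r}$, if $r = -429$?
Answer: $\frac{i \sqrt{19606038}}{214} \approx 20.691 i$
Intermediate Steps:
$\sqrt{- \frac{378}{-428} + r} = \sqrt{- \frac{378}{-428} - 429} = \sqrt{\left(-378\right) \left(- \frac{1}{428}\right) - 429} = \sqrt{\frac{189}{214} - 429} = \sqrt{- \frac{91617}{214}} = \frac{i \sqrt{19606038}}{214}$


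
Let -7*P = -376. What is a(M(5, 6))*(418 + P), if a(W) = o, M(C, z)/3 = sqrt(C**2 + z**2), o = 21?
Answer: 9906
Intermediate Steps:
P = 376/7 (P = -1/7*(-376) = 376/7 ≈ 53.714)
M(C, z) = 3*sqrt(C**2 + z**2)
a(W) = 21
a(M(5, 6))*(418 + P) = 21*(418 + 376/7) = 21*(3302/7) = 9906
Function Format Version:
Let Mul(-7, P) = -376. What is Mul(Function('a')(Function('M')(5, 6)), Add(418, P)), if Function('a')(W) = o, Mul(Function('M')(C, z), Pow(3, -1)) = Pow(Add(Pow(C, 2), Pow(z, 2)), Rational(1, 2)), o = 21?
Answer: 9906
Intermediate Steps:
P = Rational(376, 7) (P = Mul(Rational(-1, 7), -376) = Rational(376, 7) ≈ 53.714)
Function('M')(C, z) = Mul(3, Pow(Add(Pow(C, 2), Pow(z, 2)), Rational(1, 2)))
Function('a')(W) = 21
Mul(Function('a')(Function('M')(5, 6)), Add(418, P)) = Mul(21, Add(418, Rational(376, 7))) = Mul(21, Rational(3302, 7)) = 9906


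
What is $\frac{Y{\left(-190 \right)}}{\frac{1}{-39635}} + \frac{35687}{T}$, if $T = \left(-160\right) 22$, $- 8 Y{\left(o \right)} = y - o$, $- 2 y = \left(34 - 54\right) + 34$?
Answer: $\frac{3191374513}{3520} \approx 9.0664 \cdot 10^{5}$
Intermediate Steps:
$y = -7$ ($y = - \frac{\left(34 - 54\right) + 34}{2} = - \frac{-20 + 34}{2} = \left(- \frac{1}{2}\right) 14 = -7$)
$Y{\left(o \right)} = \frac{7}{8} + \frac{o}{8}$ ($Y{\left(o \right)} = - \frac{-7 - o}{8} = \frac{7}{8} + \frac{o}{8}$)
$T = -3520$
$\frac{Y{\left(-190 \right)}}{\frac{1}{-39635}} + \frac{35687}{T} = \frac{\frac{7}{8} + \frac{1}{8} \left(-190\right)}{\frac{1}{-39635}} + \frac{35687}{-3520} = \frac{\frac{7}{8} - \frac{95}{4}}{- \frac{1}{39635}} + 35687 \left(- \frac{1}{3520}\right) = \left(- \frac{183}{8}\right) \left(-39635\right) - \frac{35687}{3520} = \frac{7253205}{8} - \frac{35687}{3520} = \frac{3191374513}{3520}$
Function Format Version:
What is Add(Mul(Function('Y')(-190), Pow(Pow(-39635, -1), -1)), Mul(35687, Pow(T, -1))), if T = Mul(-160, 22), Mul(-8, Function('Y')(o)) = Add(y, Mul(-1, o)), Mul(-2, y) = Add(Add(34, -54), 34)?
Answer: Rational(3191374513, 3520) ≈ 9.0664e+5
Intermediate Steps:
y = -7 (y = Mul(Rational(-1, 2), Add(Add(34, -54), 34)) = Mul(Rational(-1, 2), Add(-20, 34)) = Mul(Rational(-1, 2), 14) = -7)
Function('Y')(o) = Add(Rational(7, 8), Mul(Rational(1, 8), o)) (Function('Y')(o) = Mul(Rational(-1, 8), Add(-7, Mul(-1, o))) = Add(Rational(7, 8), Mul(Rational(1, 8), o)))
T = -3520
Add(Mul(Function('Y')(-190), Pow(Pow(-39635, -1), -1)), Mul(35687, Pow(T, -1))) = Add(Mul(Add(Rational(7, 8), Mul(Rational(1, 8), -190)), Pow(Pow(-39635, -1), -1)), Mul(35687, Pow(-3520, -1))) = Add(Mul(Add(Rational(7, 8), Rational(-95, 4)), Pow(Rational(-1, 39635), -1)), Mul(35687, Rational(-1, 3520))) = Add(Mul(Rational(-183, 8), -39635), Rational(-35687, 3520)) = Add(Rational(7253205, 8), Rational(-35687, 3520)) = Rational(3191374513, 3520)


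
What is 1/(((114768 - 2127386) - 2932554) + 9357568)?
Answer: 1/4412396 ≈ 2.2663e-7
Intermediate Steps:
1/(((114768 - 2127386) - 2932554) + 9357568) = 1/((-2012618 - 2932554) + 9357568) = 1/(-4945172 + 9357568) = 1/4412396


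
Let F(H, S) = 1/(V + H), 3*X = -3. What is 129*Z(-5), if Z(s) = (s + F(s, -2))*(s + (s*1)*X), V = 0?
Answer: 0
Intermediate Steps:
X = -1 (X = (⅓)*(-3) = -1)
F(H, S) = 1/H (F(H, S) = 1/(0 + H) = 1/H)
Z(s) = 0 (Z(s) = (s + 1/s)*(s + (s*1)*(-1)) = (s + 1/s)*(s + s*(-1)) = (s + 1/s)*(s - s) = (s + 1/s)*0 = 0)
129*Z(-5) = 129*0 = 0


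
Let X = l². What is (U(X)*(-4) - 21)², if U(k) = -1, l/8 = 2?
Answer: 289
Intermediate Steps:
l = 16 (l = 8*2 = 16)
X = 256 (X = 16² = 256)
(U(X)*(-4) - 21)² = (-1*(-4) - 21)² = (4 - 21)² = (-17)² = 289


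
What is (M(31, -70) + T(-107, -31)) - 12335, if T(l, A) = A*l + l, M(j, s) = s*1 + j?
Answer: -9164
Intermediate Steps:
M(j, s) = j + s (M(j, s) = s + j = j + s)
T(l, A) = l + A*l
(M(31, -70) + T(-107, -31)) - 12335 = ((31 - 70) - 107*(1 - 31)) - 12335 = (-39 - 107*(-30)) - 12335 = (-39 + 3210) - 12335 = 3171 - 12335 = -9164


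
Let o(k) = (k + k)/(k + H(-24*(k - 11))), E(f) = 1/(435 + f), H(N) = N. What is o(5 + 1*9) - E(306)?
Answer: -10403/21489 ≈ -0.48411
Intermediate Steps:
o(k) = 2*k/(264 - 23*k) (o(k) = (k + k)/(k - 24*(k - 11)) = (2*k)/(k - 24*(-11 + k)) = (2*k)/(k + (264 - 24*k)) = (2*k)/(264 - 23*k) = 2*k/(264 - 23*k))
o(5 + 1*9) - E(306) = -2*(5 + 1*9)/(-264 + 23*(5 + 1*9)) - 1/(435 + 306) = -2*(5 + 9)/(-264 + 23*(5 + 9)) - 1/741 = -2*14/(-264 + 23*14) - 1*1/741 = -2*14/(-264 + 322) - 1/741 = -2*14/58 - 1/741 = -2*14*1/58 - 1/741 = -14/29 - 1/741 = -10403/21489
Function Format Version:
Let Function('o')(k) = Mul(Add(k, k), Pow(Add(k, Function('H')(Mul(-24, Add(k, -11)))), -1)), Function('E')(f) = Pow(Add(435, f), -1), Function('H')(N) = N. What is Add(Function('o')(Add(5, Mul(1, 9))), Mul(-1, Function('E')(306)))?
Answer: Rational(-10403, 21489) ≈ -0.48411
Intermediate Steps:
Function('o')(k) = Mul(2, k, Pow(Add(264, Mul(-23, k)), -1)) (Function('o')(k) = Mul(Add(k, k), Pow(Add(k, Mul(-24, Add(k, -11))), -1)) = Mul(Mul(2, k), Pow(Add(k, Mul(-24, Add(-11, k))), -1)) = Mul(Mul(2, k), Pow(Add(k, Add(264, Mul(-24, k))), -1)) = Mul(Mul(2, k), Pow(Add(264, Mul(-23, k)), -1)) = Mul(2, k, Pow(Add(264, Mul(-23, k)), -1)))
Add(Function('o')(Add(5, Mul(1, 9))), Mul(-1, Function('E')(306))) = Add(Mul(-2, Add(5, Mul(1, 9)), Pow(Add(-264, Mul(23, Add(5, Mul(1, 9)))), -1)), Mul(-1, Pow(Add(435, 306), -1))) = Add(Mul(-2, Add(5, 9), Pow(Add(-264, Mul(23, Add(5, 9))), -1)), Mul(-1, Pow(741, -1))) = Add(Mul(-2, 14, Pow(Add(-264, Mul(23, 14)), -1)), Mul(-1, Rational(1, 741))) = Add(Mul(-2, 14, Pow(Add(-264, 322), -1)), Rational(-1, 741)) = Add(Mul(-2, 14, Pow(58, -1)), Rational(-1, 741)) = Add(Mul(-2, 14, Rational(1, 58)), Rational(-1, 741)) = Add(Rational(-14, 29), Rational(-1, 741)) = Rational(-10403, 21489)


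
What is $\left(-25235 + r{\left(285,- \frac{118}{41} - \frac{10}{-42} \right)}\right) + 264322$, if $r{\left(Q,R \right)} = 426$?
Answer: $239513$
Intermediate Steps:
$\left(-25235 + r{\left(285,- \frac{118}{41} - \frac{10}{-42} \right)}\right) + 264322 = \left(-25235 + 426\right) + 264322 = -24809 + 264322 = 239513$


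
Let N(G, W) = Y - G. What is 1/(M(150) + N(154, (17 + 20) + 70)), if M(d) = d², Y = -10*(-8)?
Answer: 1/22426 ≈ 4.4591e-5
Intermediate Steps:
Y = 80
N(G, W) = 80 - G
1/(M(150) + N(154, (17 + 20) + 70)) = 1/(150² + (80 - 1*154)) = 1/(22500 + (80 - 154)) = 1/(22500 - 74) = 1/22426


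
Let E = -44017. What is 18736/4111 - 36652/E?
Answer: 975378884/180953887 ≈ 5.3902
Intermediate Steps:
18736/4111 - 36652/E = 18736/4111 - 36652/(-44017) = 18736*(1/4111) - 36652*(-1/44017) = 18736/4111 + 36652/44017 = 975378884/180953887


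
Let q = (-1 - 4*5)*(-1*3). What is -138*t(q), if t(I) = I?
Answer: -8694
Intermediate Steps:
q = 63 (q = (-1 - 20)*(-3) = -21*(-3) = 63)
-138*t(q) = -138*63 = -8694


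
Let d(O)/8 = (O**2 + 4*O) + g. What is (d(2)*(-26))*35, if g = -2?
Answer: -72800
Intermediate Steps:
d(O) = -16 + 8*O**2 + 32*O (d(O) = 8*((O**2 + 4*O) - 2) = 8*(-2 + O**2 + 4*O) = -16 + 8*O**2 + 32*O)
(d(2)*(-26))*35 = ((-16 + 8*2**2 + 32*2)*(-26))*35 = ((-16 + 8*4 + 64)*(-26))*35 = ((-16 + 32 + 64)*(-26))*35 = (80*(-26))*35 = -2080*35 = -72800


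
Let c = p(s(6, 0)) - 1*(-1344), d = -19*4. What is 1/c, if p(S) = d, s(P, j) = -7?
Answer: 1/1268 ≈ 0.00078864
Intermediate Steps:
d = -76
p(S) = -76
c = 1268 (c = -76 - 1*(-1344) = -76 + 1344 = 1268)
1/c = 1/1268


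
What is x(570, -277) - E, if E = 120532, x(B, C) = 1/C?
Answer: -33387365/277 ≈ -1.2053e+5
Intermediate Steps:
x(570, -277) - E = 1/(-277) - 1*120532 = -1/277 - 120532 = -33387365/277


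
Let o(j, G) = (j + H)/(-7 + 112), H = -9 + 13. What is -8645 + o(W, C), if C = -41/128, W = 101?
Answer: -8644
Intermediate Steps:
H = 4
C = -41/128 (C = -41*1/128 = -41/128 ≈ -0.32031)
o(j, G) = 4/105 + j/105 (o(j, G) = (j + 4)/(-7 + 112) = (4 + j)/105 = (4 + j)*(1/105) = 4/105 + j/105)
-8645 + o(W, C) = -8645 + (4/105 + (1/105)*101) = -8645 + (4/105 + 101/105) = -8645 + 1 = -8644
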